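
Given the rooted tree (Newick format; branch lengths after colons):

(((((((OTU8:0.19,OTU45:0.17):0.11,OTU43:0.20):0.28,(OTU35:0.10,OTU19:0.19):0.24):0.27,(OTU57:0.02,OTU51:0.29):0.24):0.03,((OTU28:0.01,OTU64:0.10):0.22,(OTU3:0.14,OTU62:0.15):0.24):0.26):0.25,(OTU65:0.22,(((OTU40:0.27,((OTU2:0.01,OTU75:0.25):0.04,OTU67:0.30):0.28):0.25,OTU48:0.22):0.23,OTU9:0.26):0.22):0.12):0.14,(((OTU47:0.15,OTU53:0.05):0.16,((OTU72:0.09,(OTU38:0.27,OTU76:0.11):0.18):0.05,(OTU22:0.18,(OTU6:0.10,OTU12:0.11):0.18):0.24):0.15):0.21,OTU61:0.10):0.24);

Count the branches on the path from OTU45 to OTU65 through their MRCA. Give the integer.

8

The MRCA of OTU45 and OTU65 is the node subtending ((((((OTU8,OTU45),OTU43),(OTU35,OTU19)),(OTU57,OTU51)),((OTU28,OTU64),(OTU3,OTU62))),(OTU65,(((OTU40,((OTU2,OTU75),OTU67)),OTU48),OTU9))).
From OTU45 up to that node: 6 branches. From OTU65 up to the same node: 2 branches. Total: 6 + 2 = 8.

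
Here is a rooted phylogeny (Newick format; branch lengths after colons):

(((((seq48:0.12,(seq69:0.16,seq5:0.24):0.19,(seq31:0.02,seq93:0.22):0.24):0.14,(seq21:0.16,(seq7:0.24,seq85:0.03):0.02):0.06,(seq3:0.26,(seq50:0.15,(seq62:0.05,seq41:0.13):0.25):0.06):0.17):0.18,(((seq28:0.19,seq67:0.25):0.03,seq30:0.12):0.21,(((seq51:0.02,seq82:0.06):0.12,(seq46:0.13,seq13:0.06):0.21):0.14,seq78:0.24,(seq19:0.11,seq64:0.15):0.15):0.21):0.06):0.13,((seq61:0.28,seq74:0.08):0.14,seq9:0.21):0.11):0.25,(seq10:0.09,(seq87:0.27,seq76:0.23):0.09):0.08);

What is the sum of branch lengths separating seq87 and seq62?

1.53

The path runs seq87 → … → MRCA → … → seq62; the MRCA is the root of the tree.
Branch lengths along that path: 0.27 + 0.09 + 0.08 + 0.25 + 0.13 + 0.18 + 0.17 + 0.06 + 0.25 + 0.05 = 1.53.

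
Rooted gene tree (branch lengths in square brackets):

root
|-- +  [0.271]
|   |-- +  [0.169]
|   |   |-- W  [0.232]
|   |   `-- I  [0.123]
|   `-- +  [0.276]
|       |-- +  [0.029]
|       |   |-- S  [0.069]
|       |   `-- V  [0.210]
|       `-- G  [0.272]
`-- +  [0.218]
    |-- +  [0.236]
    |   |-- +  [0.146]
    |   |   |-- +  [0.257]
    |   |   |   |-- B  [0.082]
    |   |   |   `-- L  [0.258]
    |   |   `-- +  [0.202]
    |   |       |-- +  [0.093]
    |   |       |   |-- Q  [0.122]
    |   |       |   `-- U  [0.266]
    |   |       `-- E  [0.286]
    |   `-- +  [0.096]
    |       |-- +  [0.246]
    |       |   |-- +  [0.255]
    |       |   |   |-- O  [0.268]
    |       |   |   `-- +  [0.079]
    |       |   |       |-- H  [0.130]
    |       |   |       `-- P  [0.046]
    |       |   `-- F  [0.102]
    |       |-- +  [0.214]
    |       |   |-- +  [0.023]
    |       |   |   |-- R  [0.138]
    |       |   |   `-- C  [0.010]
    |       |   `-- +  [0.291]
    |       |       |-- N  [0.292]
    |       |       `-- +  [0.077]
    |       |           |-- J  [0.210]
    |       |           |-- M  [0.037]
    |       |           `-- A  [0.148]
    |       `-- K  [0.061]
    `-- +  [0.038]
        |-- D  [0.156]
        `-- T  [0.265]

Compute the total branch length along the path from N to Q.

1.456

The path runs N → … → MRCA → … → Q; the MRCA is the node subtending (((B,L),((Q,U),E)),(((O,(H,P)),F),((R,C),(N,(J,M,A))),K)).
Branch lengths along that path: 0.292 + 0.291 + 0.214 + 0.096 + 0.146 + 0.202 + 0.093 + 0.122 = 1.456.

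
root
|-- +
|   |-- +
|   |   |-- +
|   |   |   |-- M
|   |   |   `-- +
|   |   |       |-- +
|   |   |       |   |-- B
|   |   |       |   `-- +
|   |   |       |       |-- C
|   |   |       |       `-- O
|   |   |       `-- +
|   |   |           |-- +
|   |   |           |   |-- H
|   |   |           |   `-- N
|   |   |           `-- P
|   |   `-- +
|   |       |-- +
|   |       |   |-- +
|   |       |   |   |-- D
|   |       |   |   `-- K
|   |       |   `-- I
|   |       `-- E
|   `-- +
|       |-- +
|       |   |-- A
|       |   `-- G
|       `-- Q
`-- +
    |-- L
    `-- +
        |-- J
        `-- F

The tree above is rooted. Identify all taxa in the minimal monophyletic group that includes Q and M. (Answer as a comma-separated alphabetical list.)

A, B, C, D, E, G, H, I, K, M, N, O, P, Q

Tracing Q: it sits inside ((A,G),Q).
Tracing M: it sits inside (M,((B,(C,O)),((H,N),P))).
The smallest clade enclosing both is (((M,((B,(C,O)),((H,N),P))),(((D,K),I),E)),((A,G),Q)); the answer is its 14 terminal taxa in alphabetical order.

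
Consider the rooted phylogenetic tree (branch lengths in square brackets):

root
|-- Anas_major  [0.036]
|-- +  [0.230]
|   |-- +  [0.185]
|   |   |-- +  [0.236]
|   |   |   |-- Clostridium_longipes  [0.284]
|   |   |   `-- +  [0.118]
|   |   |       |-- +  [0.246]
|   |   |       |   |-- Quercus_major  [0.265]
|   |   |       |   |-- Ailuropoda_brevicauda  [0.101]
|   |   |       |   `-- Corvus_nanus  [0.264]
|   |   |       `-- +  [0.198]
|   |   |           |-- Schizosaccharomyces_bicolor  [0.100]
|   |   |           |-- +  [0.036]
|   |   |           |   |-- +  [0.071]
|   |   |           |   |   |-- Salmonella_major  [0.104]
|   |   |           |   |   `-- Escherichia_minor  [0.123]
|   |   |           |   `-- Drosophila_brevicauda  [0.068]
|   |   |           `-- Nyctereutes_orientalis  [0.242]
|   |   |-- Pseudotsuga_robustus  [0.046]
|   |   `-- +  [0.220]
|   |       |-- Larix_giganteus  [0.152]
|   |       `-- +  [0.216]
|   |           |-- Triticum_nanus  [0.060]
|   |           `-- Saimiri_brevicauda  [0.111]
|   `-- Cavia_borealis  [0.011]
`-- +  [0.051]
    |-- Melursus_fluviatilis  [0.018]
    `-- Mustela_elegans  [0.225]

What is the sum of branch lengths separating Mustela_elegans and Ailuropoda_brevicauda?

1.392

The path runs Mustela_elegans → … → MRCA → … → Ailuropoda_brevicauda; the MRCA is the root of the tree.
Branch lengths along that path: 0.225 + 0.051 + 0.230 + 0.185 + 0.236 + 0.118 + 0.246 + 0.101 = 1.392.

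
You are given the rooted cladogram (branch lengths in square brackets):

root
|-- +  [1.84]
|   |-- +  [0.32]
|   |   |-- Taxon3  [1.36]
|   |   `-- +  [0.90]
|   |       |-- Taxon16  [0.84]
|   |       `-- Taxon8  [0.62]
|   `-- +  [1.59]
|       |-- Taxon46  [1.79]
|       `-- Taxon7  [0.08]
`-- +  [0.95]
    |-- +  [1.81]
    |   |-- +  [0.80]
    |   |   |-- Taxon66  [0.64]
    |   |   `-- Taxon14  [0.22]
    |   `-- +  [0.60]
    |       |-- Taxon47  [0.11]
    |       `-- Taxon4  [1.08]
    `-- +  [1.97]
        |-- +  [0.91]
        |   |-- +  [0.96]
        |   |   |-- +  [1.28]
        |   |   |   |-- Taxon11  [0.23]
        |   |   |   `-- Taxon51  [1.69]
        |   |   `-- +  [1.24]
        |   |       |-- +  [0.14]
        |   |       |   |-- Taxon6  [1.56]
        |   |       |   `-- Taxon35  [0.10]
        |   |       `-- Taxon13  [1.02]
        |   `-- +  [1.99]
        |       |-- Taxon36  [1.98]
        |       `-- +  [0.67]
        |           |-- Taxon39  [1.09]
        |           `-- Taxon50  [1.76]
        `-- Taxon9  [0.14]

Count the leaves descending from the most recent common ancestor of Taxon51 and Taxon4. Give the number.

13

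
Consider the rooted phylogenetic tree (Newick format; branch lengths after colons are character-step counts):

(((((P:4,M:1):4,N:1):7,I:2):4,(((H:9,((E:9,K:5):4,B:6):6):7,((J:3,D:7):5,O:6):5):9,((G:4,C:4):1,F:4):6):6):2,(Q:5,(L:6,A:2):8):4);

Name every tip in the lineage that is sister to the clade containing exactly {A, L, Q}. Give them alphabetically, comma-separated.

B, C, D, E, F, G, H, I, J, K, M, N, O, P

The clade containing exactly {A, L, Q} attaches directly to the root of the tree.
The other lineage descending from that same node — the sister group — is ((((P,M),N),I),(((H,((E,K),B)),((J,D),O)),((G,C),F))); its 14 tips in alphabetical order are the answer.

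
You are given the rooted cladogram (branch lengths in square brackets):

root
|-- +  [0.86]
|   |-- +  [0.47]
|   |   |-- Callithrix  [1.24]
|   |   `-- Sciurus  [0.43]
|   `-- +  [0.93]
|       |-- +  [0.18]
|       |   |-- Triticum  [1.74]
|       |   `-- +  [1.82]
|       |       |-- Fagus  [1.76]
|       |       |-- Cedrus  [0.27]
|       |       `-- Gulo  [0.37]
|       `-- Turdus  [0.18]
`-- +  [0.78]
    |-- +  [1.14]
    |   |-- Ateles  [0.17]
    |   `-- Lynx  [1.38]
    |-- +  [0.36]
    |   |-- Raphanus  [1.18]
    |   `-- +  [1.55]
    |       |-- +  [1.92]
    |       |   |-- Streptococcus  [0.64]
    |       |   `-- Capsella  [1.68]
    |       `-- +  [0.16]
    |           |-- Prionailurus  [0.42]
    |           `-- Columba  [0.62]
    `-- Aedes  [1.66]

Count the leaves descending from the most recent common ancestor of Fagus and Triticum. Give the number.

4

The MRCA of Fagus and Triticum is the node subtending (Triticum,(Fagus,Cedrus,Gulo)).
That clade contains 4 terminal taxa: Cedrus, Fagus, Gulo, Triticum.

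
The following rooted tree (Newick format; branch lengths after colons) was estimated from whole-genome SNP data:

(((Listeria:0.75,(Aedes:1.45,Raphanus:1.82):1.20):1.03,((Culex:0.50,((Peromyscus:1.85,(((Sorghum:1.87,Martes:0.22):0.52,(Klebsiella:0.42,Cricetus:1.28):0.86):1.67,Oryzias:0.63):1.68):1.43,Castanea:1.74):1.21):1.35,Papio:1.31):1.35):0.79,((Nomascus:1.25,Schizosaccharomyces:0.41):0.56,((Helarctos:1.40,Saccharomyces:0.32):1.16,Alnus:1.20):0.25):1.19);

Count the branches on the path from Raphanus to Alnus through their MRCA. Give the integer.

7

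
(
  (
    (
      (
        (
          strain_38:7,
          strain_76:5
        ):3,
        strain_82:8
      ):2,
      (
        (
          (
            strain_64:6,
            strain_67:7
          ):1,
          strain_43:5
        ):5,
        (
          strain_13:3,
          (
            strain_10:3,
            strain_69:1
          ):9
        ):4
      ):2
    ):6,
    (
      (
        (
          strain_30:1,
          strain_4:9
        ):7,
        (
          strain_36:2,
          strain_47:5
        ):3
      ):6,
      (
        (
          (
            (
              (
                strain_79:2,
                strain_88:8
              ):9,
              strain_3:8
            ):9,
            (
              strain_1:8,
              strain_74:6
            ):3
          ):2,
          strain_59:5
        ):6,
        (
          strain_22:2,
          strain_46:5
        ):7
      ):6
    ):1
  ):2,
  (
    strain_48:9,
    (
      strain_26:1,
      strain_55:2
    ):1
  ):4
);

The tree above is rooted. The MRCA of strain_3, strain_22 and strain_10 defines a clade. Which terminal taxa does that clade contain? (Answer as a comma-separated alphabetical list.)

Tracing strain_3: it sits inside ((strain_79,strain_88),strain_3).
Tracing strain_22: it sits inside (strain_22,strain_46).
Tracing strain_10: it sits inside (strain_10,strain_69).
The smallest clade enclosing all 3 is ((((strain_38,strain_76),strain_82),(((strain_64,strain_67),strain_43),(strain_13,(strain_10,strain_69)))),(((strain_30,strain_4),(strain_36,strain_47)),(((((strain_79,strain_88),strain_3),(strain_1,strain_74)),strain_59),(strain_22,strain_46)))); the answer is its 21 terminal taxa in alphabetical order.

strain_1, strain_10, strain_13, strain_22, strain_3, strain_30, strain_36, strain_38, strain_4, strain_43, strain_46, strain_47, strain_59, strain_64, strain_67, strain_69, strain_74, strain_76, strain_79, strain_82, strain_88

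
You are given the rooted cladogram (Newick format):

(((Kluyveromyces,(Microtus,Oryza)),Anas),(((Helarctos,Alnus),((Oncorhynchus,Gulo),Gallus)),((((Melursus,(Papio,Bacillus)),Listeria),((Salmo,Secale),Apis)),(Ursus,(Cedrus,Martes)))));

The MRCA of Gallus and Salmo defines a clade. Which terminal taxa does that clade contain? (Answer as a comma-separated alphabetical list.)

Alnus, Apis, Bacillus, Cedrus, Gallus, Gulo, Helarctos, Listeria, Martes, Melursus, Oncorhynchus, Papio, Salmo, Secale, Ursus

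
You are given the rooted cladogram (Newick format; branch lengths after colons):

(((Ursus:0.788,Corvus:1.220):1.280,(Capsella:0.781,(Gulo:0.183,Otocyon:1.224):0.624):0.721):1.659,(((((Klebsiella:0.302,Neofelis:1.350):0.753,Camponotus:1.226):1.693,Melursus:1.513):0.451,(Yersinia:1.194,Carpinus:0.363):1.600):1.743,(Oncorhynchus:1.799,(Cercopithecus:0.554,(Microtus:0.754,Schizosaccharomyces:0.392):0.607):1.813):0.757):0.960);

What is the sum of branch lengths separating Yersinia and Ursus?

The path runs Yersinia → … → MRCA → … → Ursus; the MRCA is the root of the tree.
Branch lengths along that path: 1.194 + 1.600 + 1.743 + 0.960 + 1.659 + 1.280 + 0.788 = 9.224.

9.224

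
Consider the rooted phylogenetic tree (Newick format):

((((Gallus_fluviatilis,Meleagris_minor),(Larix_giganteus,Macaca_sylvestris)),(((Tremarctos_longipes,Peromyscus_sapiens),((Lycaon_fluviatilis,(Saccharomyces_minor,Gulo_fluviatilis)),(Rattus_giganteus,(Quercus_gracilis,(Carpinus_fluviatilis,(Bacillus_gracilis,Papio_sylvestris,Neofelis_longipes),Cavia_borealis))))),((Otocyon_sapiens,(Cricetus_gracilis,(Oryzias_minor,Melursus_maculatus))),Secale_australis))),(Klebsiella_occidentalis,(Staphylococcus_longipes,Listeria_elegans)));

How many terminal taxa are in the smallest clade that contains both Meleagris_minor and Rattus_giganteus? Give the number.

21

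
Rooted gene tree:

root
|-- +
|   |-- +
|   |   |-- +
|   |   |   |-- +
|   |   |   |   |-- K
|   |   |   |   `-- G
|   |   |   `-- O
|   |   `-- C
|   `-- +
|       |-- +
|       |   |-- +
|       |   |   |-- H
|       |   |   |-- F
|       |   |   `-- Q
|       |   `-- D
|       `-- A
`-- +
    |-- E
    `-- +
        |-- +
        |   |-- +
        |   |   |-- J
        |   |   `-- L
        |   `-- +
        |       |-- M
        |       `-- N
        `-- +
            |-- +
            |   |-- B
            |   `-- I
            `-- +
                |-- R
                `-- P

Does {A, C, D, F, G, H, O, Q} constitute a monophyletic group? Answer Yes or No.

No

The MRCA of the listed taxa subtends ((((K,G),O),C),(((H,F,Q),D),A)).
That clade also contains K, which is not in the proposed group, so the group is not monophyletic.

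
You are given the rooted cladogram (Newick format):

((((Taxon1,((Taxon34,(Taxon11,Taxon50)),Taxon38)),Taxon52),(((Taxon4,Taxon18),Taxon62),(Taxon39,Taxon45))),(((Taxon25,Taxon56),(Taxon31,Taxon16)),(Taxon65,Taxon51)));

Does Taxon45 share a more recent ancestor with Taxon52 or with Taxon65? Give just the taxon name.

Taxon52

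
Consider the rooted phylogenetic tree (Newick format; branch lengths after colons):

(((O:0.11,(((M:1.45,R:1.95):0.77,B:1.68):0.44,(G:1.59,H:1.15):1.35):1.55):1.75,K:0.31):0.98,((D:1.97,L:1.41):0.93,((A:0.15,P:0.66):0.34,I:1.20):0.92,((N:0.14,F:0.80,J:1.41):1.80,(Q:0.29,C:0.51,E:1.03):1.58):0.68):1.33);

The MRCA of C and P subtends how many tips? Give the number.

The MRCA of C and P is the node subtending ((D,L),((A,P),I),((N,F,J),(Q,C,E))).
That clade contains 11 terminal taxa: A, C, D, E, F, I, J, L, N, P, Q.

11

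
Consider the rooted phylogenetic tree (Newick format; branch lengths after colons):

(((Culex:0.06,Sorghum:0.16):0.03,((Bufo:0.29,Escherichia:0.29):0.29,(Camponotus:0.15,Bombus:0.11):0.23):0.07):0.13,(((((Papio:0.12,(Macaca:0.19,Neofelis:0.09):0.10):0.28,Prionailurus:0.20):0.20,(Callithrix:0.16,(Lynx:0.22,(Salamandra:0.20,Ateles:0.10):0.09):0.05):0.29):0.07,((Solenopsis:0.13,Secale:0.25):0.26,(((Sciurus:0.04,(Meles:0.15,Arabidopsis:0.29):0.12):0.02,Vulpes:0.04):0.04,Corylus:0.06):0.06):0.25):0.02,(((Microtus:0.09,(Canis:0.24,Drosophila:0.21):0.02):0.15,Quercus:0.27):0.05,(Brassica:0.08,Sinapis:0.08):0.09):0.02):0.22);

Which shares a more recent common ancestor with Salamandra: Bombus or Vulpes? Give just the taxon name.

The MRCA of Salamandra and Vulpes subtends ((((Papio,(Macaca,Neofelis)),Prionailurus),(Callithrix,(Lynx,(Salamandra,Ateles)))),((Solenopsis,Secale),(((Sciurus,(Meles,Arabidopsis)),Vulpes),Corylus))) (15 taxa).
The MRCA of Salamandra and Bombus is the root, subtending the entire tree (27 taxa).
The first is nested inside the second, so Salamandra shares a more recent common ancestor with Vulpes.

Vulpes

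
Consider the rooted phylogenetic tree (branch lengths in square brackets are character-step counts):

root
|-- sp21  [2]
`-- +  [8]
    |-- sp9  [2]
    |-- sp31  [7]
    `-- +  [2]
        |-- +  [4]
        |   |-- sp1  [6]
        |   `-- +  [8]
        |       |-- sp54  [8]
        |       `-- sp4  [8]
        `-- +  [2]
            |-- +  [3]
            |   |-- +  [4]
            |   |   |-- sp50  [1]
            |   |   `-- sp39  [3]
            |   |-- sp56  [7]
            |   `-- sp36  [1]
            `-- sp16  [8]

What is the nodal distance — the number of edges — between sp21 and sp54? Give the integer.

The MRCA of sp21 and sp54 is the root of the tree.
From sp21 up to that node: 1 branch. From sp54 up to the same node: 5 branches. Total: 1 + 5 = 6.

6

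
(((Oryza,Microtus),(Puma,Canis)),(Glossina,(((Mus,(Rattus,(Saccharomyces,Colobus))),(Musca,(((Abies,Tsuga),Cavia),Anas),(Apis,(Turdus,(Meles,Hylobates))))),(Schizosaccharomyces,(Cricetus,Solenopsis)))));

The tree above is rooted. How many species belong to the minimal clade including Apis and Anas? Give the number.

9

The MRCA of Apis and Anas is the node subtending (Musca,(((Abies,Tsuga),Cavia),Anas),(Apis,(Turdus,(Meles,Hylobates)))).
That clade contains 9 terminal taxa: Abies, Anas, Apis, Cavia, Hylobates, Meles, Musca, Tsuga, Turdus.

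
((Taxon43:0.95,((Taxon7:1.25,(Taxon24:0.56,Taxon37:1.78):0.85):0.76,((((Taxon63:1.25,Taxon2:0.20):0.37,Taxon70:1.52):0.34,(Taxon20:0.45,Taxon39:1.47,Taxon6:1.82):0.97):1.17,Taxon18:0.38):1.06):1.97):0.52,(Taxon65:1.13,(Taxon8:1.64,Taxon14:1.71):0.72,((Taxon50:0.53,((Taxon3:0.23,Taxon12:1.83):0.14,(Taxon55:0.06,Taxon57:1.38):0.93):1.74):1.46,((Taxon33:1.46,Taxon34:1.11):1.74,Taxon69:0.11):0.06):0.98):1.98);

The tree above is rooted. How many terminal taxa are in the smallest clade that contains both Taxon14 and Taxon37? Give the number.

The MRCA of Taxon14 and Taxon37 is the root, so the clade is the entire tree.
That clade contains 22 terminal taxa: Taxon12, Taxon14, Taxon18, Taxon2, Taxon20, Taxon24, Taxon3, Taxon33, Taxon34, Taxon37, Taxon39, Taxon43, Taxon50, Taxon55, Taxon57, Taxon6, Taxon63, Taxon65, Taxon69, Taxon7, Taxon70, Taxon8.

22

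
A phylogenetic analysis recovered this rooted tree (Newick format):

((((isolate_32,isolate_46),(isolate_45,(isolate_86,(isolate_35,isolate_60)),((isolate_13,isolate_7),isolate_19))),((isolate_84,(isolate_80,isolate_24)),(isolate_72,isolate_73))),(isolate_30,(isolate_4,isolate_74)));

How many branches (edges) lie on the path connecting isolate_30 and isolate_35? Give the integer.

8

The MRCA of isolate_30 and isolate_35 is the root of the tree.
From isolate_30 up to that node: 2 branches. From isolate_35 up to the same node: 6 branches. Total: 2 + 6 = 8.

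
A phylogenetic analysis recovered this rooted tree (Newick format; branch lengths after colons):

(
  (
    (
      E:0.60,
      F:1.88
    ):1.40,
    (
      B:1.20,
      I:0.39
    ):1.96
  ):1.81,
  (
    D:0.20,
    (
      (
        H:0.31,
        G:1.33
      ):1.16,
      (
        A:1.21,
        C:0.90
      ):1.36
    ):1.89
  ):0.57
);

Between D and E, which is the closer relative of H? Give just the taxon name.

D

The MRCA of H and D subtends (D,((H,G),(A,C))) (5 taxa).
The MRCA of H and E is the root, subtending the entire tree (9 taxa).
The first is nested inside the second, so H shares a more recent common ancestor with D.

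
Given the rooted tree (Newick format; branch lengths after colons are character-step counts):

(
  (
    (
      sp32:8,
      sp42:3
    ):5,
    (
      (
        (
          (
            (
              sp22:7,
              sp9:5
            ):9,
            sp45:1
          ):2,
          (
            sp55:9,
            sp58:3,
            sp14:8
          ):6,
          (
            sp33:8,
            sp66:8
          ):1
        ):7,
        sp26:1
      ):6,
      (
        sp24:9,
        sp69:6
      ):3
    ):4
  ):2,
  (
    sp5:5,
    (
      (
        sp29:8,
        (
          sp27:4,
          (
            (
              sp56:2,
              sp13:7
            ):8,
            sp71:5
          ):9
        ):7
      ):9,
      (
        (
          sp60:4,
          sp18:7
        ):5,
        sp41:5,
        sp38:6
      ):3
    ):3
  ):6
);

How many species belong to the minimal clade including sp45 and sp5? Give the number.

23

The MRCA of sp45 and sp5 is the root, so the clade is the entire tree.
That clade contains 23 terminal taxa: sp13, sp14, sp18, sp22, sp24, sp26, sp27, sp29, sp32, sp33, sp38, sp41, sp42, sp45, sp5, sp55, sp56, sp58, sp60, sp66, sp69, sp71, sp9.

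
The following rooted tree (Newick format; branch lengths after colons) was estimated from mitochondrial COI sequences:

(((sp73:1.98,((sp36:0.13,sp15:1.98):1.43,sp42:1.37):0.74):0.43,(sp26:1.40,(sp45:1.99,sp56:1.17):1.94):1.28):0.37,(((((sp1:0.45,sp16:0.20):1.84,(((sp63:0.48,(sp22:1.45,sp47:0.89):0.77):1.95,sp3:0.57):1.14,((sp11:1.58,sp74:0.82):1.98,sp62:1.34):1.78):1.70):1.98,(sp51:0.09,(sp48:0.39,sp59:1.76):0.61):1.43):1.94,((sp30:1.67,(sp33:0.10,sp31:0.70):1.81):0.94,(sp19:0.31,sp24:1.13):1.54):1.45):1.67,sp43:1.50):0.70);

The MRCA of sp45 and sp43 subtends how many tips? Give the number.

25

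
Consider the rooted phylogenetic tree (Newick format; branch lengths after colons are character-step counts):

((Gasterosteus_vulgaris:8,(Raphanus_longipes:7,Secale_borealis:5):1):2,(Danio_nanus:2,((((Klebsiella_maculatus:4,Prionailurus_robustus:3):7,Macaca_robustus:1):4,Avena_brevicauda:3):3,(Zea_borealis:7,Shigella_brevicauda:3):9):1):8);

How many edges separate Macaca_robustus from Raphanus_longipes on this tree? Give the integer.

The MRCA of Macaca_robustus and Raphanus_longipes is the root of the tree.
From Macaca_robustus up to that node: 5 branches. From Raphanus_longipes up to the same node: 3 branches. Total: 5 + 3 = 8.

8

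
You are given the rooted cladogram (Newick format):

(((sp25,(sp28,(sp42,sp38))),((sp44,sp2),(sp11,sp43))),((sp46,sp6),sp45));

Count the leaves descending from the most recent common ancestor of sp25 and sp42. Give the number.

The MRCA of sp25 and sp42 is the node subtending (sp25,(sp28,(sp42,sp38))).
That clade contains 4 terminal taxa: sp25, sp28, sp38, sp42.

4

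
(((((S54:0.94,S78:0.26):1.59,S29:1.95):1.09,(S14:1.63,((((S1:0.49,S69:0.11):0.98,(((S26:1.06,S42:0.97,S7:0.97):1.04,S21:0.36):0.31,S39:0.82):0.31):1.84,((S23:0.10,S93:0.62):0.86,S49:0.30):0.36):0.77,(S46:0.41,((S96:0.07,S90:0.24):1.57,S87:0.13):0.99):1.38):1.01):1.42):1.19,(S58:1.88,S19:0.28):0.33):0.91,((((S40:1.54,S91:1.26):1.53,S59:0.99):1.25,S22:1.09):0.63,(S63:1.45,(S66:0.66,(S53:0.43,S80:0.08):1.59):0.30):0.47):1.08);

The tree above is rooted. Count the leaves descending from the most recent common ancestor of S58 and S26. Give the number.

The MRCA of S58 and S26 is the node subtending ((((S54,S78),S29),(S14,((((S1,S69),(((S26,S42,S7),S21),S39)),((S23,S93),S49)),(S46,((S96,S90),S87))))),(S58,S19)).
That clade contains 20 terminal taxa: S1, S14, S19, S21, S23, S26, S29, S39, S42, S46, S49, S54, S58, S69, S7, S78, S87, S90, S93, S96.

20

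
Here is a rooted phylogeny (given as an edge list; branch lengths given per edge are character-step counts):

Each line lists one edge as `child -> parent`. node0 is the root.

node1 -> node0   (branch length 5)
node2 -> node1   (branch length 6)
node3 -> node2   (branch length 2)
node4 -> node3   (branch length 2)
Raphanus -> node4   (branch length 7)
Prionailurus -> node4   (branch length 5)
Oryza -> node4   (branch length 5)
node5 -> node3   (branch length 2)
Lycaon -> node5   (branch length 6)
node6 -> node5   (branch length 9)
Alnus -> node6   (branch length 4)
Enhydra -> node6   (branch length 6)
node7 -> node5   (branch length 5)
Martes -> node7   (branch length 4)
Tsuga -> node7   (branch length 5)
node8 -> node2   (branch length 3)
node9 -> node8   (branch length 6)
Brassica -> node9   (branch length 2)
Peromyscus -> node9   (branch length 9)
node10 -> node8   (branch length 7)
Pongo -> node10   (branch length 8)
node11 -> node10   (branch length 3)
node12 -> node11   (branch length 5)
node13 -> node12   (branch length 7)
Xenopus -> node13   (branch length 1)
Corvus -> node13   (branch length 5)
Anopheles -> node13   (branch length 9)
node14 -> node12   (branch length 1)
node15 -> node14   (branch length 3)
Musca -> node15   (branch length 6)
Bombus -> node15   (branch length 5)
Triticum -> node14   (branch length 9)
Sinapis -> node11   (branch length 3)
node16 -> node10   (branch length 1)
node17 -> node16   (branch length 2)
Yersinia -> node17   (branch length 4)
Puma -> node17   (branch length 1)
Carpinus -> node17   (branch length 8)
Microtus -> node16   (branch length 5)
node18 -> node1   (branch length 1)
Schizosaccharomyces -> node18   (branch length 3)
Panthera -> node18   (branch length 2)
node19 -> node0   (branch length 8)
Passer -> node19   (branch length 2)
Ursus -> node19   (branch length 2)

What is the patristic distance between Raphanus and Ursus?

The path runs Raphanus → … → MRCA → … → Ursus; the MRCA is the root of the tree.
Branch lengths along that path: 7 + 2 + 2 + 6 + 5 + 8 + 2 = 32.

32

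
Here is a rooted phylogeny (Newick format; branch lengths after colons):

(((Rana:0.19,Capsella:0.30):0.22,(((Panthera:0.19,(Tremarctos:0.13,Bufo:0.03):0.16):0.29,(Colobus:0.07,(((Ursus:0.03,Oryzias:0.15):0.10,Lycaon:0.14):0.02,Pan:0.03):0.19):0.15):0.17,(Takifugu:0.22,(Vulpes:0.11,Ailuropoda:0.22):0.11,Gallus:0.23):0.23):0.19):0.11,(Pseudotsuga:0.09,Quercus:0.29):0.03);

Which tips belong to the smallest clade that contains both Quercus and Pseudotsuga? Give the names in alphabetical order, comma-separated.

Pseudotsuga, Quercus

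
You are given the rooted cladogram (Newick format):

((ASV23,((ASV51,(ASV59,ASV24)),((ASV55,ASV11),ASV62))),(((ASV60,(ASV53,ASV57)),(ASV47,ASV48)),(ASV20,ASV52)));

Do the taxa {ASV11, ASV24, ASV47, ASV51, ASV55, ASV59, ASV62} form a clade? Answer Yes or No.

No

The MRCA of the listed taxa is the root, so the smallest clade containing them is the whole tree.
That clade also contains ASV20, ASV23, ASV48, ASV52, ASV53, ASV57, ASV60, which are not in the proposed group, so the group is not monophyletic.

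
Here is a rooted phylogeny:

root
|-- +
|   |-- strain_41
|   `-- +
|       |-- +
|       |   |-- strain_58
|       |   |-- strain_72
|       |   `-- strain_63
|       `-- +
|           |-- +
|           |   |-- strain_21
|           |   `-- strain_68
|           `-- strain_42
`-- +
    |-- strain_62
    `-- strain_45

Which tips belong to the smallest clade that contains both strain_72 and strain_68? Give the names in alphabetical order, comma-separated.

Tracing strain_72: it sits inside (strain_58,strain_72,strain_63).
Tracing strain_68: it sits inside (strain_21,strain_68).
The smallest clade enclosing both is ((strain_58,strain_72,strain_63),((strain_21,strain_68),strain_42)); the answer is its 6 terminal taxa in alphabetical order.

strain_21, strain_42, strain_58, strain_63, strain_68, strain_72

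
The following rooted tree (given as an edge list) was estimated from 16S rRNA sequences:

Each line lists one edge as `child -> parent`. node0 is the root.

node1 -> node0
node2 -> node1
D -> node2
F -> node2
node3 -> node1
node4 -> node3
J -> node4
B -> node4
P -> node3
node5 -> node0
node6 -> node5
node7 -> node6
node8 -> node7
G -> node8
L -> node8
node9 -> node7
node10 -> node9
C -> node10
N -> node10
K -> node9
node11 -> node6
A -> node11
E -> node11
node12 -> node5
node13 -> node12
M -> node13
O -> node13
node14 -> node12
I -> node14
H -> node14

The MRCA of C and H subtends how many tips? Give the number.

11

The MRCA of C and H is the node subtending ((((G,L),((C,N),K)),(A,E)),((M,O),(I,H))).
That clade contains 11 terminal taxa: A, C, E, G, H, I, K, L, M, N, O.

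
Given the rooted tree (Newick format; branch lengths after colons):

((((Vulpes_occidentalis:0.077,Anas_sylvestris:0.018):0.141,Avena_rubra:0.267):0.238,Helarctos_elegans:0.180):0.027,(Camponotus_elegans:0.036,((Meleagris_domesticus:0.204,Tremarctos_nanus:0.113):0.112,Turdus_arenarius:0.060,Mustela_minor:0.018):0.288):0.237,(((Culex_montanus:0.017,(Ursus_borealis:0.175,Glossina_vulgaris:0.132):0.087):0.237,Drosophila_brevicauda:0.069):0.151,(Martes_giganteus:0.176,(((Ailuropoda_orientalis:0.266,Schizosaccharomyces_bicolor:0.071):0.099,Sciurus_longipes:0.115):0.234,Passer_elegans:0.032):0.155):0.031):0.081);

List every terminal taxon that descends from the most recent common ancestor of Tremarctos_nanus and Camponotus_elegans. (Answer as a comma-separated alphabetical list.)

Camponotus_elegans, Meleagris_domesticus, Mustela_minor, Tremarctos_nanus, Turdus_arenarius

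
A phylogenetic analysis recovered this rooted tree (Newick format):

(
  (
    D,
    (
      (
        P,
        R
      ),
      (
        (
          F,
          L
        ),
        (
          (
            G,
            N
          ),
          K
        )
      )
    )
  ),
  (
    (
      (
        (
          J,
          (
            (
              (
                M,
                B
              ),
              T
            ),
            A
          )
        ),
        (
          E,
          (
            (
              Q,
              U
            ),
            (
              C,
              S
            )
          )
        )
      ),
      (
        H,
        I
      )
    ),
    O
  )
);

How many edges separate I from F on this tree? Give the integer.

The MRCA of I and F is the root of the tree.
From I up to that node: 4 branches. From F up to the same node: 5 branches. Total: 4 + 5 = 9.

9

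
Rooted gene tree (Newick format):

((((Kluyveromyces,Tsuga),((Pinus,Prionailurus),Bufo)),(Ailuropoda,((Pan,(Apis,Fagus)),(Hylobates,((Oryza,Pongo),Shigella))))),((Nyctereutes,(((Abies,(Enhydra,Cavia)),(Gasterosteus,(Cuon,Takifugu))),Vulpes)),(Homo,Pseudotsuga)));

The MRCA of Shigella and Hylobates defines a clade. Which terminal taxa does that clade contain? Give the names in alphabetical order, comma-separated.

Tracing Shigella: it sits inside ((Oryza,Pongo),Shigella).
Tracing Hylobates: it sits inside (Hylobates,((Oryza,Pongo),Shigella)).
The smallest clade enclosing both is (Hylobates,((Oryza,Pongo),Shigella)); the answer is its 4 terminal taxa in alphabetical order.

Hylobates, Oryza, Pongo, Shigella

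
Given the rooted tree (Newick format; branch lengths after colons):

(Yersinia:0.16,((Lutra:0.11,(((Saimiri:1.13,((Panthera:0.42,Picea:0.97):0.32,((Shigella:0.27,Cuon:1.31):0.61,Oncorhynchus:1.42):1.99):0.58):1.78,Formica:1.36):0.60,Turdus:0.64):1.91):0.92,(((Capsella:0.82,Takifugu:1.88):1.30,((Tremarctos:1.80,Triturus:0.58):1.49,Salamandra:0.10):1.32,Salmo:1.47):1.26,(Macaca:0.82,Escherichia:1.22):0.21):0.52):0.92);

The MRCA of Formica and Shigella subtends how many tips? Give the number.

7

The MRCA of Formica and Shigella is the node subtending ((Saimiri,((Panthera,Picea),((Shigella,Cuon),Oncorhynchus))),Formica).
That clade contains 7 terminal taxa: Cuon, Formica, Oncorhynchus, Panthera, Picea, Saimiri, Shigella.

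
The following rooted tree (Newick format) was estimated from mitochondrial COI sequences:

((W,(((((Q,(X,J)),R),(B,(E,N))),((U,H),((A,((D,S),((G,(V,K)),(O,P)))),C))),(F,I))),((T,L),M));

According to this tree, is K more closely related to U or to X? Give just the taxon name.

The MRCA of K and U subtends ((U,H),((A,((D,S),((G,(V,K)),(O,P)))),C)) (11 taxa).
The MRCA of K and X subtends ((((Q,(X,J)),R),(B,(E,N))),((U,H),((A,((D,S),((G,(V,K)),(O,P)))),C))) (18 taxa).
The first is nested inside the second, so K shares a more recent common ancestor with U.

U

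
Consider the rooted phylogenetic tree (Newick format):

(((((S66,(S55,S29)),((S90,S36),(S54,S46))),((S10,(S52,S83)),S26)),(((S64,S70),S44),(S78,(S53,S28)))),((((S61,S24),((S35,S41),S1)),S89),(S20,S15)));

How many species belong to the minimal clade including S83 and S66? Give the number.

The MRCA of S83 and S66 is the node subtending (((S66,(S55,S29)),((S90,S36),(S54,S46))),((S10,(S52,S83)),S26)).
That clade contains 11 terminal taxa: S10, S26, S29, S36, S46, S52, S54, S55, S66, S83, S90.

11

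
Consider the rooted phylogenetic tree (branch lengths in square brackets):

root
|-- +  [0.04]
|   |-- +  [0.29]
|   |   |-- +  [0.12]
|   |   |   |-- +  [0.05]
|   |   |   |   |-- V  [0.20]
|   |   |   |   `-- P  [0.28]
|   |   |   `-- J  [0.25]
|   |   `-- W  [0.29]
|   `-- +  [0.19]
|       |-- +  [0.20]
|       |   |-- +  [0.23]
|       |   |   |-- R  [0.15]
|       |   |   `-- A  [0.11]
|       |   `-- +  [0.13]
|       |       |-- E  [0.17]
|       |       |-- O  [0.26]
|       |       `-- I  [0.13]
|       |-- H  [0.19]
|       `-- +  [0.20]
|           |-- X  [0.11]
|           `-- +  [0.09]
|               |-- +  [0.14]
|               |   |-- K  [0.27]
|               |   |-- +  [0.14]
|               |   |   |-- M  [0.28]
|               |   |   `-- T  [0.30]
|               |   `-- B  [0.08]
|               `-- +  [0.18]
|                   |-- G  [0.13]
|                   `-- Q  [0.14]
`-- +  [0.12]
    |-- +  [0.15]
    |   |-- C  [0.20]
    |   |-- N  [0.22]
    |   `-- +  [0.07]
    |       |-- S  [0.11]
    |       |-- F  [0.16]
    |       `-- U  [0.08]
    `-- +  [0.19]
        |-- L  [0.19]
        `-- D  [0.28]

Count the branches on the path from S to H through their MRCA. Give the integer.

7

The MRCA of S and H is the root of the tree.
From S up to that node: 4 branches. From H up to the same node: 3 branches. Total: 4 + 3 = 7.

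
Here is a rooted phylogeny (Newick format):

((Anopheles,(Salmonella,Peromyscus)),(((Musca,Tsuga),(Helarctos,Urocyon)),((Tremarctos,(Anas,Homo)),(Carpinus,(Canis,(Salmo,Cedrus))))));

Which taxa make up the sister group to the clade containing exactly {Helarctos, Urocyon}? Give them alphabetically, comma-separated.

Musca, Tsuga

The clade containing exactly {Helarctos, Urocyon} attaches to the tree at the node subtending ((Musca,Tsuga),(Helarctos,Urocyon)).
The other lineage descending from that same node — the sister group — is (Musca,Tsuga); its 2 tips in alphabetical order are the answer.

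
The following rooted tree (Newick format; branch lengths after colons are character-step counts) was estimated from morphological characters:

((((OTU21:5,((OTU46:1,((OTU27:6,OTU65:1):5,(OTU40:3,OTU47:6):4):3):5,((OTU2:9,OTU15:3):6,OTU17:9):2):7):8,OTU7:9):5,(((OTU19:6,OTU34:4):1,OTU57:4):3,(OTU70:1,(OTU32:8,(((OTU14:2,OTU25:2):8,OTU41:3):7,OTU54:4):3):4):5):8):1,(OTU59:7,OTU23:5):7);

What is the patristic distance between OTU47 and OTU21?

30

The path runs OTU47 → … → MRCA → … → OTU21; the MRCA is the node subtending (OTU21,((OTU46,((OTU27,OTU65),(OTU40,OTU47))),((OTU2,OTU15),OTU17))).
Branch lengths along that path: 6 + 4 + 3 + 5 + 7 + 5 = 30.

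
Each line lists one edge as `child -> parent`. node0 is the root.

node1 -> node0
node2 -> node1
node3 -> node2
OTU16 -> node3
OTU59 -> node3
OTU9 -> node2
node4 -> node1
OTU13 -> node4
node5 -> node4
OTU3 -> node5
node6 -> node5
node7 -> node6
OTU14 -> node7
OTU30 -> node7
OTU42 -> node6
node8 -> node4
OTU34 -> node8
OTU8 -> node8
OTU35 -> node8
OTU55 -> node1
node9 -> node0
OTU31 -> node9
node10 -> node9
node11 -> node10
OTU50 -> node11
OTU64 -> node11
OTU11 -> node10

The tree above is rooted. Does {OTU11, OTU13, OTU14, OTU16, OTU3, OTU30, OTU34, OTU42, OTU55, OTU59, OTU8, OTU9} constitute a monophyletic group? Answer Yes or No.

No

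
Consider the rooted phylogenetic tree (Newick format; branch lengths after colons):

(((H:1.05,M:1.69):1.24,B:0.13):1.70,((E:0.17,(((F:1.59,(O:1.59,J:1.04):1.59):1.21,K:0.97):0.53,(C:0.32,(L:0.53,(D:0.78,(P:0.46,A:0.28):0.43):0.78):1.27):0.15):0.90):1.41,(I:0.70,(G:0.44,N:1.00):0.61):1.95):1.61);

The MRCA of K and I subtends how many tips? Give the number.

13

The MRCA of K and I is the node subtending ((E,(((F,(O,J)),K),(C,(L,(D,(P,A)))))),(I,(G,N))).
That clade contains 13 terminal taxa: A, C, D, E, F, G, I, J, K, L, N, O, P.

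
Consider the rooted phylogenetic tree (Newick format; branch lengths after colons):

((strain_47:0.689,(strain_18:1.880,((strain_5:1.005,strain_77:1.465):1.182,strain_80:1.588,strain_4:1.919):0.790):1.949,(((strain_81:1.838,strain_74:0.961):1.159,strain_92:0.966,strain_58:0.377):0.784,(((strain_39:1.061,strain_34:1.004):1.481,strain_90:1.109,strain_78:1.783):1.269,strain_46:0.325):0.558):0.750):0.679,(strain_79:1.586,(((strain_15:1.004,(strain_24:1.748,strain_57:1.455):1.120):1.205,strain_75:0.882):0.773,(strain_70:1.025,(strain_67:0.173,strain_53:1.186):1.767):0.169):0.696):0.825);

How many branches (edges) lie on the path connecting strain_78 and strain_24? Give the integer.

The MRCA of strain_78 and strain_24 is the root of the tree.
From strain_78 up to that node: 5 branches. From strain_24 up to the same node: 6 branches. Total: 5 + 6 = 11.

11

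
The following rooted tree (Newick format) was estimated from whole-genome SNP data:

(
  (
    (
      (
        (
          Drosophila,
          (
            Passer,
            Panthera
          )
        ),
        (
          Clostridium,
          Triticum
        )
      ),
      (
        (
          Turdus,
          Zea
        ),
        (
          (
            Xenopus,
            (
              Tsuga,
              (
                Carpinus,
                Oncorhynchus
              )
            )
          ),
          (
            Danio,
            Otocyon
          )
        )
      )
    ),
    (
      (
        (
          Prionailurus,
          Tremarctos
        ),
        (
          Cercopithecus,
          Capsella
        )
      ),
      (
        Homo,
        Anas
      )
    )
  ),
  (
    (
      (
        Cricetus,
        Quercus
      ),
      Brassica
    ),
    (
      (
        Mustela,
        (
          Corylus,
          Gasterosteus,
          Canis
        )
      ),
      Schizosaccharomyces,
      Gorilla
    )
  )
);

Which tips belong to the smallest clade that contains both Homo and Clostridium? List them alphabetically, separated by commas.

Tracing Homo: it sits inside (Homo,Anas).
Tracing Clostridium: it sits inside (Clostridium,Triticum).
The smallest clade enclosing both is ((((Drosophila,(Passer,Panthera)),(Clostridium,Triticum)),((Turdus,Zea),((Xenopus,(Tsuga,(Carpinus,Oncorhynchus))),(Danio,Otocyon)))),(((Prionailurus,Tremarctos),(Cercopithecus,Capsella)),(Homo,Anas))); the answer is its 19 terminal taxa in alphabetical order.

Anas, Capsella, Carpinus, Cercopithecus, Clostridium, Danio, Drosophila, Homo, Oncorhynchus, Otocyon, Panthera, Passer, Prionailurus, Tremarctos, Triticum, Tsuga, Turdus, Xenopus, Zea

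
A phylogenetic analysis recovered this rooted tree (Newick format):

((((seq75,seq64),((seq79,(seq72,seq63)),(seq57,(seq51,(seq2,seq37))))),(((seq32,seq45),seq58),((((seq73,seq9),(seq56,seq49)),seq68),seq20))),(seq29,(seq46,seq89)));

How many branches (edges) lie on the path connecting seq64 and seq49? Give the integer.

The MRCA of seq64 and seq49 is the node subtending (((seq75,seq64),((seq79,(seq72,seq63)),(seq57,(seq51,(seq2,seq37))))),(((seq32,seq45),seq58),((((seq73,seq9),(seq56,seq49)),seq68),seq20))).
From seq64 up to that node: 3 branches. From seq49 up to the same node: 6 branches. Total: 3 + 6 = 9.

9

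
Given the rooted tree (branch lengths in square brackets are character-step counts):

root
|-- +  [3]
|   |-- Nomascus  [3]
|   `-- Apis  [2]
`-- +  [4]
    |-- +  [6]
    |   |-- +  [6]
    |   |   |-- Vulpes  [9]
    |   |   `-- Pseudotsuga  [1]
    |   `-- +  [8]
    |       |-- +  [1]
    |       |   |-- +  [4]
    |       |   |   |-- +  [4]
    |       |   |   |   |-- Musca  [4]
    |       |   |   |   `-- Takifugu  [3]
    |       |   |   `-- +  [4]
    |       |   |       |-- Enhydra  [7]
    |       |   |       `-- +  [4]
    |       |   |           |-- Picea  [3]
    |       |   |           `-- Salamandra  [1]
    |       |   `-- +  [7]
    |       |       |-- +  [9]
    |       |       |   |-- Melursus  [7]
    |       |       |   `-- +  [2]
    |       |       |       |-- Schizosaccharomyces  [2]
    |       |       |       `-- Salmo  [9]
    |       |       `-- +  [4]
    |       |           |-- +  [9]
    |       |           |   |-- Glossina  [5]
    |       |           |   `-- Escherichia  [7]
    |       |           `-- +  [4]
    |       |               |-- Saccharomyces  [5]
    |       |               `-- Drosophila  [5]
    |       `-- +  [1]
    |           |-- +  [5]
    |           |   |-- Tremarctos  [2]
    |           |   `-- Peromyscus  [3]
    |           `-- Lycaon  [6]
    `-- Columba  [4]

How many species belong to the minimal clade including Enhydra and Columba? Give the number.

The MRCA of Enhydra and Columba is the node subtending (((Vulpes,Pseudotsuga),((((Musca,Takifugu),(Enhydra,(Picea,Salamandra))),((Melursus,(Schizosaccharomyces,Salmo)),((Glossina,Escherichia),(Saccharomyces,Drosophila)))),((Tremarctos,Peromyscus),Lycaon))),Columba).
That clade contains 18 terminal taxa: Columba, Drosophila, Enhydra, Escherichia, Glossina, Lycaon, Melursus, Musca, Peromyscus, Picea, Pseudotsuga, Saccharomyces, Salamandra, Salmo, Schizosaccharomyces, Takifugu, Tremarctos, Vulpes.

18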